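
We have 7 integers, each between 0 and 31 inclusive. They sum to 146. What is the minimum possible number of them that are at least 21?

Each value short of 21 is at most 20, costing at least 31 − 20 = 11 against the maximum total of 217.
We can afford to lose at most 217 − 146 = 71, so at most ⌊71/11⌋ = 6 fall short, and at least 1 are ≥ 21.
Exactly 1 works: 1 value at 31 and 6 at 20 total 151; lower one of the high values by 5 (still ≥ 21) to hit 146.

1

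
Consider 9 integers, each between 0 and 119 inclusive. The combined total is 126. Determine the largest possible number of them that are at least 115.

1

Suppose k of them are at least 115. Those contribute at least 115 each and the other 9 − k at least 0 each.
So the total is at least 115k + 0(9 − k) = 0 + 115k. This must be ≤ 126, giving k ≤ 1.
k = 1 is achieved by 1 value at 115 and 8 at 0, total 115; add 11 to one value (staying below 115) to reach 126.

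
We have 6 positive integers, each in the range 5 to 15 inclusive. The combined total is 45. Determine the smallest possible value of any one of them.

To make one integer as small as possible, make the other 5 as large as possible.
The other 5 can take up 5 × 15 = 75 ≥ 45 − 5, so one integer can sit at its floor of 5.
Achievable: one at 5 and the other 5 totalling 40, which fits since 5 × 5 ≤ 40 ≤ 5 × 15.

5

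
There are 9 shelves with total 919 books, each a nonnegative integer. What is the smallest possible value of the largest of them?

Some value must be at least ⌈919/9⌉ = 103, since 9 × 102 = 918 < 919.
Taking 8 copies of 102 and 1 copy of 103 gives exactly 919, so 103 is attained.

103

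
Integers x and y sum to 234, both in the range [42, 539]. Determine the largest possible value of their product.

13689

xy = x(234 − x) is maximized when x is as near 234/2 as the bounds allow.
Taking x = 117 and y = 117 (both in [42, 539]) gives xy = 13689.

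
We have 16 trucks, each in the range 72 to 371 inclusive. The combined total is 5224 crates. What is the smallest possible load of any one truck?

72

To make one truck as small as possible, make the other 15 as large as possible.
The other 15 can take up 15 × 371 = 5565 ≥ 5224 − 72, so one truck can sit at its floor of 72.
Achievable: one at 72 and the other 15 totalling 5152, which fits since 15 × 72 ≤ 5152 ≤ 15 × 371.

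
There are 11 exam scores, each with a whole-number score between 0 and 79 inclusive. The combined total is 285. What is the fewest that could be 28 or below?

Let j be the number exceeding 28. Then the total is ≥ 29·j + 0·(11 − j) = 0 + 29j.
So 29j ≤ 285 and j ≤ 9; hence at least 11 − 9 = 2 are ≤ 28.
Exactly 2 works: 2 values at 0 and 9 at 29 total 261; raise one of the low values by 24 (still ≤ 28) to hit 285.

2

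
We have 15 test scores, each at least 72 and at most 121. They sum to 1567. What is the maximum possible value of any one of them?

121

Maximizing one value means minimizing the remaining 14.
The other 14 contribute at least 14 × 72 = 1008, leaving at most 1567 − 1008 = 559.
But each score is capped at 121, so the maximum is 121.
Achievable: one at 121 and the other 14 totalling 1446, which fits since 14 × 72 ≤ 1446 ≤ 14 × 121.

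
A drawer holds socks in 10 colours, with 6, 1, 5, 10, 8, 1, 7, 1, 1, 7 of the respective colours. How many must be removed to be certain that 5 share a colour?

In the worst case you take as many as possible of each colour without reaching 5: 4 + 1 + 4 + 4 + 4 + 1 + 4 + 1 + 1 + 4 = 28.
The next one must give 5 of some colour, so 28 + 1 = 29.

29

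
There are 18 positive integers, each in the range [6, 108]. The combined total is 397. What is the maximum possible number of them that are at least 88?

3

If k of the values are ≥ 88, the total is ≥ 88k + 6(18 − k).
Setting 88k + 6(18 − k) ≤ 397 gives 82k ≤ 289, so k ≤ 3.
k = 3 is achieved by 3 values at 88 and 15 at 6, total 354; add 43 to one value (staying below 88) to reach 397.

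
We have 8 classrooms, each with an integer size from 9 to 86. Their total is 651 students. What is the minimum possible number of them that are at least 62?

7

If only k of them are at least 62, the other 8 − k are at most 61, so the total is at most k·86 + (8 − k)·61.
This must reach 651, so k·86 + (8 − k)·61 ≥ 651, giving k ≥ 7.
Exactly 7 works: 7 values at 86 and 1 at 61 total 663; lower one of the high values by 12 (still ≥ 62) to hit 651.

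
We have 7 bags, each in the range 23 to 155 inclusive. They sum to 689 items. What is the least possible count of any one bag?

To make one bag as small as possible, make the other 6 as large as possible.
The other 6 can take up 6 × 155 = 930 ≥ 689 − 23, so one bag can sit at its floor of 23.
Achievable: one at 23 and the other 6 totalling 666, which fits since 6 × 23 ≤ 666 ≤ 6 × 155.

23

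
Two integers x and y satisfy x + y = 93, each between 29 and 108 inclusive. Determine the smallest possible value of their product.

1856

xy = x(93 − x) is concave in x, so over [29, 64] it is minimized at an endpoint.
The extreme feasible split is x = 29, y = 64, giving xy = 1856.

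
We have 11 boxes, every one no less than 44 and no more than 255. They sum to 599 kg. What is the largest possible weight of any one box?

Maximizing one value means minimizing the remaining 10.
The other 10 contribute at least 10 × 44 = 440, leaving at most 599 − 440 = 159.
Since 159 ≤ 255, this is achievable: one at 159 and 10 at 44.

159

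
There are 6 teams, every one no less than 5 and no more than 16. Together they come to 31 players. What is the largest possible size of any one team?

To make one team as large as possible, make the other 5 as small as possible.
The other 5 contribute at least 5 × 5 = 25, leaving at most 31 − 25 = 6.
Since 6 ≤ 16, this is achievable: one at 6 and 5 at 5.

6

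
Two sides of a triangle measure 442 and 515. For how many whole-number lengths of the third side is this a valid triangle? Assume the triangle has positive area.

The triangle inequality gives |442 − 515| < c < 442 + 515, i.e. 73 < c < 957.
So c can be any integer from 74 to 956: 883 values.

883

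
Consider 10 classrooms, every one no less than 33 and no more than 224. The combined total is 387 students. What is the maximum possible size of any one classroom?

To make one classroom as large as possible, make the other 9 as small as possible.
The other 9 contribute at least 9 × 33 = 297, leaving at most 387 − 297 = 90.
Since 90 ≤ 224, this is achievable: one at 90 and 9 at 33.

90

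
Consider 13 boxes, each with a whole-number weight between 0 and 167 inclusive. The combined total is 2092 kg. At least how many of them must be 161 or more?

2

Each value short of 161 is at most 160, costing at least 167 − 160 = 7 against the maximum total of 2171.
We can afford to lose at most 2171 − 2092 = 79, so at most ⌊79/7⌋ = 11 fall short, and at least 2 are ≥ 161.
Exactly 2 works: 2 values at 167 and 11 at 160 total 2094; lower one of the high values by 2 (still ≥ 161) to hit 2092.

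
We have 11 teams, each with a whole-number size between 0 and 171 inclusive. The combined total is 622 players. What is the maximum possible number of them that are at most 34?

9

Suppose k of them are at most 34. Those contribute at most 34 each and the rest at most 171 each.
So the total is at most 34k + 171(11 − k) = 1881 − 137k. This must still be ≥ 622, so k ≤ 9.
k = 9 is achieved by 9 values at 34 and 2 at 171, total 648; lower one of the 171's by 26 (still > 34) to reach 622.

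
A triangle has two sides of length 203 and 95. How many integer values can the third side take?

189

The triangle inequality gives |203 − 95| < c < 203 + 95, i.e. 108 < c < 298.
So c can be any integer from 109 to 297: 189 values.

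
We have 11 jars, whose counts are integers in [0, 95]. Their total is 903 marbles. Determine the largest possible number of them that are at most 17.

Suppose k of them are at most 17. Those contribute at most 17 each and the rest at most 95 each.
So the total is at most 17k + 95(11 − k) = 1045 − 78k. This must still be ≥ 903, so k ≤ 1.
k = 1 is achieved by 1 value at 17 and 10 at 95, total 967; lower one of the 95's by 64 (still > 17) to reach 903.

1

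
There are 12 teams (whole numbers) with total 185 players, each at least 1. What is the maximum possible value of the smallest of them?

The 12 values sum to 185, so their minimum is at most ⌊185/12⌋ = 15.
Equality holds with 7 values of 15 and 5 values of 16.

15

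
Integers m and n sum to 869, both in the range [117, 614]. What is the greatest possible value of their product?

188790

With m + n fixed, mn peaks when the two are closest together.
Taking m = 434 and n = 435 (both in [117, 614]) gives mn = 188790.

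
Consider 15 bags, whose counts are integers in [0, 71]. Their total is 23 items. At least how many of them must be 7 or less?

13

If only k of them are at most 7, the other 15 − k are at least 8, so the total is at least (15 − k)·8 + k·0.
This is ≤ 23, so (15 − k)·8 + 0k ≤ 23, which gives k ≥ 13.
Exactly 13 works: 13 values at 0 and 2 at 8 total 16; raise one of the low values by 7 (still ≤ 7) to hit 23.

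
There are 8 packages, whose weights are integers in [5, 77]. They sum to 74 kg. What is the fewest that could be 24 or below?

Each value above 24 is at least 25, contributing at least 25 − 5 = 20 above the floor 5.
The sum exceeds the floor total 40 by 34, so at most ⌊34/20⌋ = 1 exceed 24, and at least 7 are ≤ 24.
Exactly 7 works: 7 values at 5 and 1 at 25 total 60; raise one of the low values by 14 (still ≤ 24) to hit 74.

7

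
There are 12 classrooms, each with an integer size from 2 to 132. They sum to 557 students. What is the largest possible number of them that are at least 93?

Suppose k of them are at least 93. Those contribute at least 93 each and the other 12 − k at least 2 each.
So the total is at least 93k + 2(12 − k) = 24 + 91k. This must be ≤ 557, giving k ≤ 5.
k = 5 is achieved by 5 values at 93 and 7 at 2, total 479; add 78 to one value (staying below 93) to reach 557.

5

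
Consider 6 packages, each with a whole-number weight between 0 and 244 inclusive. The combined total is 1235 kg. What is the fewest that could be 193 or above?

2

Each value short of 193 is at most 192, costing at least 244 − 192 = 52 against the maximum total of 1464.
We can afford to lose at most 1464 − 1235 = 229, so at most ⌊229/52⌋ = 4 fall short, and at least 2 are ≥ 193.
Exactly 2 works: 2 values at 244 and 4 at 192 total 1256; lower one of the high values by 21 (still ≥ 193) to hit 1235.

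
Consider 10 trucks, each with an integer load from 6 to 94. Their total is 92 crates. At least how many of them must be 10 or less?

4

If only k of them are at most 10, the other 10 − k are at least 11, so the total is at least (10 − k)·11 + k·6.
This is ≤ 92, so (10 − k)·11 + 6k ≤ 92, which gives k ≥ 4.
Exactly 4 works: 4 values at 6 and 6 at 11 total 90; raise one of the low values by 2 (still ≤ 10) to hit 92.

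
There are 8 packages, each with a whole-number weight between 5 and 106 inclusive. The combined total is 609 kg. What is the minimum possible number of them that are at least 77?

Each value short of 77 is at most 76, costing at least 106 − 76 = 30 against the maximum total of 848.
We can afford to lose at most 848 − 609 = 239, so at most ⌊239/30⌋ = 7 fall short, and at least 1 are ≥ 77.
Exactly 1 works: 1 value at 106 and 7 at 76 total 638; lower one of the high values by 29 (still ≥ 77) to hit 609.

1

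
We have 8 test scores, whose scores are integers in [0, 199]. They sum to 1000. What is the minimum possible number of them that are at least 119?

1

Each value short of 119 is at most 118, costing at least 199 − 118 = 81 against the maximum total of 1592.
We can afford to lose at most 1592 − 1000 = 592, so at most ⌊592/81⌋ = 7 fall short, and at least 1 are ≥ 119.
Exactly 1 works: 1 value at 199 and 7 at 118 total 1025; lower one of the high values by 25 (still ≥ 119) to hit 1000.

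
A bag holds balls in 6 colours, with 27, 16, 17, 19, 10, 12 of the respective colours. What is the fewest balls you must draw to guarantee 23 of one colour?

97

In the worst case you take as many as possible of each colour without reaching 23: 22 + 16 + 17 + 19 + 10 + 12 = 96.
The next one must give 23 of some colour, so 96 + 1 = 97.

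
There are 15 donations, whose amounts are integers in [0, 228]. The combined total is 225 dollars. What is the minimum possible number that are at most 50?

Let j be the number exceeding 50. Then the total is ≥ 51·j + 0·(15 − j) = 0 + 51j.
So 51j ≤ 225 and j ≤ 4; hence at least 15 − 4 = 11 are ≤ 50.
Exactly 11 works: 11 values at 0 and 4 at 51 total 204; raise one of the low values by 21 (still ≤ 50) to hit 225.

11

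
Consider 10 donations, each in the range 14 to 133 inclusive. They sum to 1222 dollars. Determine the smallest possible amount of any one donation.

To make one donation as small as possible, make the other 9 as large as possible.
The other 9 contribute at most 9 × 133 = 1197, leaving at least 1222 − 1197 = 25.
Since 25 ≥ 14, this is achievable: one at 25 and 9 at 133.

25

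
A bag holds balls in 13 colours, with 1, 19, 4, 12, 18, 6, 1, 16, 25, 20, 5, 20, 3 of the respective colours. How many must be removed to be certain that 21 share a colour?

In the worst case you take as many as possible of each colour without reaching 21: 1 + 19 + 4 + 12 + 18 + 6 + 1 + 16 + 20 + 20 + 5 + 20 + 3 = 145.
The next one must give 21 of some colour, so 145 + 1 = 146.

146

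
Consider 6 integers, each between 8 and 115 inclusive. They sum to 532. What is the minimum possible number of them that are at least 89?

1

If only k of them are at least 89, the other 6 − k are at most 88, so the total is at most k·115 + (6 − k)·88.
This must reach 532, so k·115 + (6 − k)·88 ≥ 532, giving k ≥ 1.
Exactly 1 works: 1 value at 115 and 5 at 88 total 555; lower one of the high values by 23 (still ≥ 89) to hit 532.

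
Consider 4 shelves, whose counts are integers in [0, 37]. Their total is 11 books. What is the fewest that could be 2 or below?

1

If only k of them are at most 2, the other 4 − k are at least 3, so the total is at least (4 − k)·3 + k·0.
This is ≤ 11, so (4 − k)·3 + 0k ≤ 11, which gives k ≥ 1.
Exactly 1 works: 1 value at 0 and 3 at 3 total 9; raise one of the low values by 2 (still ≤ 2) to hit 11.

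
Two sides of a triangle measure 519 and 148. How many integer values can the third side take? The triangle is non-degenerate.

295

The triangle inequality gives |519 − 148| < c < 519 + 148, i.e. 371 < c < 667.
So c can be any integer from 372 to 666: 295 values.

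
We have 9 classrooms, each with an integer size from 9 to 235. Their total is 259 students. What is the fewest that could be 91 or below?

Each value above 91 is at least 92, contributing at least 92 − 9 = 83 above the floor 9.
The sum exceeds the floor total 81 by 178, so at most ⌊178/83⌋ = 2 exceed 91, and at least 7 are ≤ 91.
Exactly 7 works: 7 values at 9 and 2 at 92 total 247; raise one of the low values by 12 (still ≤ 91) to hit 259.

7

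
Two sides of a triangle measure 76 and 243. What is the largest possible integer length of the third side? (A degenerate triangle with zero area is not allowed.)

The third side must be less than 76 + 243 = 319.
The largest integer below 319 is 318.

318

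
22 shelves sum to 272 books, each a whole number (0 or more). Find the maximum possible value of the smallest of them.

12

If every one of the 22 were at least 13, the total would be at least 22 × 13 = 286 > 272.
Achievable: 14 of them at 12 and 8 at 13 total 272.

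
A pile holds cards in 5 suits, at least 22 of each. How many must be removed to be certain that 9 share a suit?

41

You could draw 8 of every suit without reaching 9 of any — 40 in all.
One more forces 9 of some suit, so 40 + 1 = 41.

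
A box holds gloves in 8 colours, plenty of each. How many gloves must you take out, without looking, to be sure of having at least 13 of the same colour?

In the worst case you draw 12 of each of the 8 colours: 8 × 12 = 96.
One more forces 13 of some colour, so 96 + 1 = 97.

97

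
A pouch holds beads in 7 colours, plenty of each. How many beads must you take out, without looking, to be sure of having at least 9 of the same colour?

You could draw 8 of every colour without reaching 9 of any — 56 in all.
One more forces 9 of some colour, so 56 + 1 = 57.

57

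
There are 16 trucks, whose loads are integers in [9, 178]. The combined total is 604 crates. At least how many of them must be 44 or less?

4

If only k of them are at most 44, the other 16 − k are at least 45, so the total is at least (16 − k)·45 + k·9.
This is ≤ 604, so (16 − k)·45 + 9k ≤ 604, which gives k ≥ 4.
Exactly 4 works: 4 values at 9 and 12 at 45 total 576; raise one of the low values by 28 (still ≤ 44) to hit 604.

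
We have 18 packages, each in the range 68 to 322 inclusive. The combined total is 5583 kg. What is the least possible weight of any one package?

Minimizing one value means maximizing the remaining 17.
The other 17 contribute at most 17 × 322 = 5474, leaving at least 5583 − 5474 = 109.
Since 109 ≥ 68, this is achievable: one at 109 and 17 at 322.

109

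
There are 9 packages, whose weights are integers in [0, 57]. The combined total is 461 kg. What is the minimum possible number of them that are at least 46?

Suppose at most 9 − j of them reach 46; then j values are ≤ 45 and the rest ≤ 57.
The total is then ≤ 45·j + 57·(9 − j) = 513 − 12j. For this to be ≥ 461 we need j ≤ 4, so at least 9 − 4 = 5 must reach 46.
Exactly 5 works: 5 values at 57 and 4 at 45 total 465; lower one of the high values by 4 (still ≥ 46) to hit 461.

5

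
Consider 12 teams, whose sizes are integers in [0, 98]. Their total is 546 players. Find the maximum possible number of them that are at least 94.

Suppose k of them are at least 94. Those contribute at least 94 each and the other 12 − k at least 0 each.
So the total is at least 94k + 0(12 − k) = 0 + 94k. This must be ≤ 546, giving k ≤ 5.
k = 5 is achieved by 5 values at 94 and 7 at 0, total 470; add 76 to one value (staying below 94) to reach 546.

5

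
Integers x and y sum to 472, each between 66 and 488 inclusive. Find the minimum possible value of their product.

For a fixed sum, xy is smallest when x and y are as far apart as possible.
At the endpoint x = 66, y = 472 − 66 = 406, so xy = 66 × 406 = 26796.

26796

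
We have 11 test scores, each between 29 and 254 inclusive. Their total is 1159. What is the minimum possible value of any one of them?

29

To make one score as small as possible, make the other 10 as large as possible.
The other 10 can take up 10 × 254 = 2540 ≥ 1159 − 29, so one score can sit at its floor of 29.
Achievable: one at 29 and the other 10 totalling 1130, which fits since 10 × 29 ≤ 1130 ≤ 10 × 254.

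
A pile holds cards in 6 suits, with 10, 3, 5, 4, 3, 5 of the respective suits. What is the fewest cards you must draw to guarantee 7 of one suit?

27

In the worst case you take as many as possible of each suit without reaching 7: 6 + 3 + 5 + 4 + 3 + 5 = 26.
The next one must give 7 of some suit, so 26 + 1 = 27.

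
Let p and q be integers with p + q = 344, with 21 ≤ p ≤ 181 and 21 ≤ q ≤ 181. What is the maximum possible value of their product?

29584

For a fixed sum, the product pq is largest when p and q are as close as possible.
Taking p = 172 and q = 172 (both in [21, 181]) gives pq = 29584.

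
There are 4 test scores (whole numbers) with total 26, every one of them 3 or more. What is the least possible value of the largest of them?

If every one of the 4 were at most 6, the total would be at most 4 × 6 = 24 < 26.
Equality holds with 2 values of 7 and 2 values of 6.

7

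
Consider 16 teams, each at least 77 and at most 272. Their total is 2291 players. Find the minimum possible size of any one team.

To make one team as small as possible, make the other 15 as large as possible.
The other 15 can take up 15 × 272 = 4080 ≥ 2291 − 77, so one team can sit at its floor of 77.
Achievable: one at 77 and the other 15 totalling 2214, which fits since 15 × 77 ≤ 2214 ≤ 15 × 272.

77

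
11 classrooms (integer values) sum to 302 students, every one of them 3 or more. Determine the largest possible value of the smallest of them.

If every one of the 11 were at least 28, the total would be at least 11 × 28 = 308 > 302.
Achievable: 6 of them at 27 and 5 at 28 total 302.

27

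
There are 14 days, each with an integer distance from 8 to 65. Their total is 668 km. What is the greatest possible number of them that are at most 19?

Suppose k of them are at most 19. Those contribute at most 19 each and the rest at most 65 each.
So the total is at most 19k + 65(14 − k) = 910 − 46k. This must still be ≥ 668, so k ≤ 5.
k = 5 is achieved by 5 values at 19 and 9 at 65, total 680; lower one of the 65's by 12 (still > 19) to reach 668.

5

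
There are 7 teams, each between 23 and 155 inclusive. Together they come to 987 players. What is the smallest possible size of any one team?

Minimizing one value means maximizing the remaining 6.
The other 6 contribute at most 6 × 155 = 930, leaving at least 987 − 930 = 57.
Since 57 ≥ 23, this is achievable: one at 57 and 6 at 155.

57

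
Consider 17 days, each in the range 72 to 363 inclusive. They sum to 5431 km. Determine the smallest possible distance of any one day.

72

Minimizing one value means maximizing the remaining 16.
The other 16 can take up 16 × 363 = 5808 ≥ 5431 − 72, so one day can sit at its floor of 72.
Achievable: one at 72 and the other 16 totalling 5359, which fits since 16 × 72 ≤ 5359 ≤ 16 × 363.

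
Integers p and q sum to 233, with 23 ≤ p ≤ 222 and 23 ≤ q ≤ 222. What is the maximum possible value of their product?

With p + q fixed, pq peaks when the two are closest together.
Taking p = 116 and q = 117 (both in [23, 222]) gives pq = 13572.

13572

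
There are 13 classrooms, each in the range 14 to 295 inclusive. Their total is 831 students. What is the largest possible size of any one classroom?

295

Maximizing one value means minimizing the remaining 12.
The other 12 contribute at least 12 × 14 = 168, leaving at most 831 − 168 = 663.
But each classroom is capped at 295, so the maximum is 295.
Achievable: one at 295 and the other 12 totalling 536, which fits since 12 × 14 ≤ 536 ≤ 12 × 295.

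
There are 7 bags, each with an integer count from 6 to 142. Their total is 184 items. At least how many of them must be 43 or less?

4

Each value above 43 is at least 44, contributing at least 44 − 6 = 38 above the floor 6.
The sum exceeds the floor total 42 by 142, so at most ⌊142/38⌋ = 3 exceed 43, and at least 4 are ≤ 43.
Exactly 4 works: 4 values at 6 and 3 at 44 total 156; raise one of the low values by 28 (still ≤ 43) to hit 184.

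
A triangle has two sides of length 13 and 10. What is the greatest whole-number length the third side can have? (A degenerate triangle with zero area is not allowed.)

The third side must be less than 13 + 10 = 23.
The largest integer below 23 is 22.

22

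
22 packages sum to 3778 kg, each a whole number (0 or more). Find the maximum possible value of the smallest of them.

The average is 3778/22 < 172, so some value is ≤ 171.
Equality holds with 6 values of 171 and 16 values of 172.

171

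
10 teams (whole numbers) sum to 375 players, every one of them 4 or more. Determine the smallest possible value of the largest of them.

Some value must be at least ⌈375/10⌉ = 38, since 10 × 37 = 370 < 375.
Taking 5 copies of 37 and 5 copies of 38 gives exactly 375, so 38 is attained.

38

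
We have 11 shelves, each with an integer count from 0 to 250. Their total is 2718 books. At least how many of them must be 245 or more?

6

Each value short of 245 is at most 244, costing at least 250 − 244 = 6 against the maximum total of 2750.
We can afford to lose at most 2750 − 2718 = 32, so at most ⌊32/6⌋ = 5 fall short, and at least 6 are ≥ 245.
Exactly 6 works: 6 values at 250 and 5 at 244 total 2720; lower one of the high values by 2 (still ≥ 245) to hit 2718.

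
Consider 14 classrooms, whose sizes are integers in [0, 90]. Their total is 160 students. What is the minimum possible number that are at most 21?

7

If only k of them are at most 21, the other 14 − k are at least 22, so the total is at least (14 − k)·22 + k·0.
This is ≤ 160, so (14 − k)·22 + 0k ≤ 160, which gives k ≥ 7.
Exactly 7 works: 7 values at 0 and 7 at 22 total 154; raise one of the low values by 6 (still ≤ 21) to hit 160.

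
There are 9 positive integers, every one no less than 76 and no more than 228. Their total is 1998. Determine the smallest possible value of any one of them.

174

To make one integer as small as possible, make the other 8 as large as possible.
The other 8 contribute at most 8 × 228 = 1824, leaving at least 1998 − 1824 = 174.
Since 174 ≥ 76, this is achievable: one at 174 and 8 at 228.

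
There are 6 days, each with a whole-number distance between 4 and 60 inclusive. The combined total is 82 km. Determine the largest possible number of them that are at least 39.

1

If k of the values are ≥ 39, the total is ≥ 39k + 4(6 − k).
Setting 39k + 4(6 − k) ≤ 82 gives 35k ≤ 58, so k ≤ 1.
k = 1 is achieved by 1 value at 39 and 5 at 4, total 59; add 23 to one value (staying below 39) to reach 82.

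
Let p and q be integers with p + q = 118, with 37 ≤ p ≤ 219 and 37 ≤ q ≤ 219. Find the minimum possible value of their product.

2997

pq = p(118 − p) is concave in p, so over [37, 81] it is minimized at an endpoint.
The extreme feasible split is p = 37, q = 81, giving pq = 2997.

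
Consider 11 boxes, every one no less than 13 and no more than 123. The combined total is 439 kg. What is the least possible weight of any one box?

13

Minimizing one value means maximizing the remaining 10.
The other 10 can take up 10 × 123 = 1230 ≥ 439 − 13, so one box can sit at its floor of 13.
Achievable: one at 13 and the other 10 totalling 426, which fits since 10 × 13 ≤ 426 ≤ 10 × 123.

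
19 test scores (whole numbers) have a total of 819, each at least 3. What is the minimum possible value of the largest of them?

The 19 values sum to 819, so their maximum is at least ⌈819/19⌉ = 44.
Taking 17 copies of 43 and 2 copies of 44 gives exactly 819, so 44 is attained.

44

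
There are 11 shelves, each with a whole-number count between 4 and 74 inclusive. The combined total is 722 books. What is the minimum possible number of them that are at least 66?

Each value short of 66 is at most 65, costing at least 74 − 65 = 9 against the maximum total of 814.
We can afford to lose at most 814 − 722 = 92, so at most ⌊92/9⌋ = 10 fall short, and at least 1 are ≥ 66.
Exactly 1 works: 1 value at 74 and 10 at 65 total 724; lower one of the high values by 2 (still ≥ 66) to hit 722.

1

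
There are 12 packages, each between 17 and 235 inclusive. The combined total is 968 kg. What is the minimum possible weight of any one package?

17

Minimizing one value means maximizing the remaining 11.
The other 11 can take up 11 × 235 = 2585 ≥ 968 − 17, so one package can sit at its floor of 17.
Achievable: one at 17 and the other 11 totalling 951, which fits since 11 × 17 ≤ 951 ≤ 11 × 235.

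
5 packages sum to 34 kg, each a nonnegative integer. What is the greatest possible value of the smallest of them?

The 5 values sum to 34, so their minimum is at most ⌊34/5⌋ = 6.
Equality holds with 1 value of 6 and 4 values of 7.

6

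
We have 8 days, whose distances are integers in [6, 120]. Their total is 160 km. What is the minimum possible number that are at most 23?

2

Let j be the number exceeding 23. Then the total is ≥ 24·j + 6·(8 − j) = 48 + 18j.
So 18j ≤ 112 and j ≤ 6; hence at least 8 − 6 = 2 are ≤ 23.
Exactly 2 works: 2 values at 6 and 6 at 24 total 156; raise one of the low values by 4 (still ≤ 23) to hit 160.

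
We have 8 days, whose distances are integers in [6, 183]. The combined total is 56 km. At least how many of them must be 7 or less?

4

Let j be the number exceeding 7. Then the total is ≥ 8·j + 6·(8 − j) = 48 + 2j.
So 2j ≤ 8 and j ≤ 4; hence at least 8 − 4 = 4 are ≤ 7.
Exactly 4 works: 4 values at 6 and 4 at 8 total 56.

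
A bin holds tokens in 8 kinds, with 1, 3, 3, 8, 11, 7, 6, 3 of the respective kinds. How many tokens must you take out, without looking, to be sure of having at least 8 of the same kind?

38

In the worst case you take as many as possible of each kind without reaching 8: 1 + 3 + 3 + 7 + 7 + 7 + 6 + 3 = 37.
The next one must give 8 of some kind, so 37 + 1 = 38.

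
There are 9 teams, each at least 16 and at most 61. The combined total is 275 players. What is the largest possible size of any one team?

To make one team as large as possible, make the other 8 as small as possible.
The other 8 contribute at least 8 × 16 = 128, leaving at most 275 − 128 = 147.
But each team is capped at 61, so the maximum is 61.
Achievable: one at 61 and the other 8 totalling 214, which fits since 8 × 16 ≤ 214 ≤ 8 × 61.

61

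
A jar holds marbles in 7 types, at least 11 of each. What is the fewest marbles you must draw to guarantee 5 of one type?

29

You could draw 4 of every type without reaching 5 of any — 28 in all.
One more forces 5 of some type, so 28 + 1 = 29.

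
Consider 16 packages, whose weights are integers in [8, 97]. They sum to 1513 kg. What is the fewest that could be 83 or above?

Each value short of 83 is at most 82, costing at least 97 − 82 = 15 against the maximum total of 1552.
We can afford to lose at most 1552 − 1513 = 39, so at most ⌊39/15⌋ = 2 fall short, and at least 14 are ≥ 83.
Exactly 14 works: 14 values at 97 and 2 at 82 total 1522; lower one of the high values by 9 (still ≥ 83) to hit 1513.

14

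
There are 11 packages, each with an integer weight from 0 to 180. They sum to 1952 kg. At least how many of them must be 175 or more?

Suppose at most 11 − j of them reach 175; then j values are ≤ 174 and the rest ≤ 180.
The total is then ≤ 174·j + 180·(11 − j) = 1980 − 6j. For this to be ≥ 1952 we need j ≤ 4, so at least 11 − 4 = 7 must reach 175.
Exactly 7 works: 7 values at 180 and 4 at 174 total 1956; lower one of the high values by 4 (still ≥ 175) to hit 1952.

7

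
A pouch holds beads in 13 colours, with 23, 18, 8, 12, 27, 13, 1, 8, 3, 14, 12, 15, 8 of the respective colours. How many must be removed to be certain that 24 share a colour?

In the worst case you take as many as possible of each colour without reaching 24: 23 + 18 + 8 + 12 + 23 + 13 + 1 + 8 + 3 + 14 + 12 + 15 + 8 = 158.
The next one must give 24 of some colour, so 158 + 1 = 159.

159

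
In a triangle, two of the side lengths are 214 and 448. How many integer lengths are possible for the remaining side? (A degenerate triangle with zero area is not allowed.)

The triangle inequality gives |214 − 448| < c < 214 + 448, i.e. 234 < c < 662.
So c can be any integer from 235 to 661: 427 values.

427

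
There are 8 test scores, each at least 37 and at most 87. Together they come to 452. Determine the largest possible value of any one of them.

87

To make one score as large as possible, make the other 7 as small as possible.
The other 7 contribute at least 7 × 37 = 259, leaving at most 452 − 259 = 193.
But each score is capped at 87, so the maximum is 87.
Achievable: one at 87 and the other 7 totalling 365, which fits since 7 × 37 ≤ 365 ≤ 7 × 87.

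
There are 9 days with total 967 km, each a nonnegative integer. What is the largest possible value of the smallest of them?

107

The average is 967/9 < 108, so some value is ≤ 107.
Taking 5 copies of 107 and 4 copies of 108 gives exactly 967, so 107 is attained.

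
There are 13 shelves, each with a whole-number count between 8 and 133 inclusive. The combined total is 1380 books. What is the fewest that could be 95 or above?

5

If only k of them are at least 95, the other 13 − k are at most 94, so the total is at most k·133 + (13 − k)·94.
This must reach 1380, so k·133 + (13 − k)·94 ≥ 1380, giving k ≥ 5.
Exactly 5 works: 5 values at 133 and 8 at 94 total 1417; lower one of the high values by 37 (still ≥ 95) to hit 1380.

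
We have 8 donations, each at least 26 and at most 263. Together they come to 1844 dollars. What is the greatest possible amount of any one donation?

Maximizing one value means minimizing the remaining 7.
The other 7 contribute at least 7 × 26 = 182, leaving at most 1844 − 182 = 1662.
But each donation is capped at 263, so the maximum is 263.
Achievable: one at 263 and the other 7 totalling 1581, which fits since 7 × 26 ≤ 1581 ≤ 7 × 263.

263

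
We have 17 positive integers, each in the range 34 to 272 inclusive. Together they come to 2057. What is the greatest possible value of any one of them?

272

Maximizing one value means minimizing the remaining 16.
The other 16 contribute at least 16 × 34 = 544, leaving at most 2057 − 544 = 1513.
But each integer is capped at 272, so the maximum is 272.
Achievable: one at 272 and the other 16 totalling 1785, which fits since 16 × 34 ≤ 1785 ≤ 16 × 272.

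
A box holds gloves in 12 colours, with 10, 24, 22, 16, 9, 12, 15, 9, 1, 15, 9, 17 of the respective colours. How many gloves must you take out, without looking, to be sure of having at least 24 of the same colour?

159

In the worst case you take as many as possible of each colour without reaching 24: 10 + 23 + 22 + 16 + 9 + 12 + 15 + 9 + 1 + 15 + 9 + 17 = 158.
The next one must give 24 of some colour, so 158 + 1 = 159.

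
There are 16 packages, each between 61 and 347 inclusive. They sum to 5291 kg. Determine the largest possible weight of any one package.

To make one package as large as possible, make the other 15 as small as possible.
The other 15 contribute at least 15 × 61 = 915, leaving at most 5291 − 915 = 4376.
But each package is capped at 347, so the maximum is 347.
Achievable: one at 347 and the other 15 totalling 4944, which fits since 15 × 61 ≤ 4944 ≤ 15 × 347.

347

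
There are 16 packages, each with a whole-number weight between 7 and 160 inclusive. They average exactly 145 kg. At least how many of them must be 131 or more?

8

The total is 16 × 145 = 2320.
Suppose at most 16 − j of them reach 131; then j values are ≤ 130 and the rest ≤ 160.
The total is then ≤ 130·j + 160·(16 − j) = 2560 − 30j. For this to be ≥ 2320 we need j ≤ 8, so at least 16 − 8 = 8 must reach 131.
Exactly 8 works: 8 values at 160 and 8 at 130 total 2320.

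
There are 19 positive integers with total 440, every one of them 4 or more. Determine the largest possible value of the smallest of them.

23

If every one of the 19 were at least 24, the total would be at least 19 × 24 = 456 > 440.
Equality holds with 16 values of 23 and 3 values of 24.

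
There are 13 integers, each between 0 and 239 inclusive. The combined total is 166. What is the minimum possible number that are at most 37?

Each value above 37 is at least 38, contributing at least 38 − 0 = 38 above the floor 0.
The sum exceeds the floor total 0 by 166, so at most ⌊166/38⌋ = 4 exceed 37, and at least 9 are ≤ 37.
Exactly 9 works: 9 values at 0 and 4 at 38 total 152; raise one of the low values by 14 (still ≤ 37) to hit 166.

9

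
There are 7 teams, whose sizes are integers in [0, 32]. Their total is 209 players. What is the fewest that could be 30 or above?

Suppose at most 7 − j of them reach 30; then j values are ≤ 29 and the rest ≤ 32.
The total is then ≤ 29·j + 32·(7 − j) = 224 − 3j. For this to be ≥ 209 we need j ≤ 5, so at least 7 − 5 = 2 must reach 30.
Exactly 2 works: 2 values at 32 and 5 at 29 total 209.

2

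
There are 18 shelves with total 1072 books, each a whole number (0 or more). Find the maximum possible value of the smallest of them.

The average is 1072/18 < 60, so some value is ≤ 59.
Taking 8 copies of 59 and 10 copies of 60 gives exactly 1072, so 59 is attained.

59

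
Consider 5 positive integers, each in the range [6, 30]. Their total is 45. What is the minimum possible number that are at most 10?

2

If only k of them are at most 10, the other 5 − k are at least 11, so the total is at least (5 − k)·11 + k·6.
This is ≤ 45, so (5 − k)·11 + 6k ≤ 45, which gives k ≥ 2.
Exactly 2 works: 2 values at 6 and 3 at 11 total 45.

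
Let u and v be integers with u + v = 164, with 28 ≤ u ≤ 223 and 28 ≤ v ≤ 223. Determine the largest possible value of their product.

For a fixed sum, the product uv is largest when u and v are as close as possible.
Taking u = 82 and v = 82 (both in [28, 223]) gives uv = 6724.

6724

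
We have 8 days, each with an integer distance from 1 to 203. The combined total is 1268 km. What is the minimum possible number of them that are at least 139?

Suppose at most 8 − j of them reach 139; then j values are ≤ 138 and the rest ≤ 203.
The total is then ≤ 138·j + 203·(8 − j) = 1624 − 65j. For this to be ≥ 1268 we need j ≤ 5, so at least 8 − 5 = 3 must reach 139.
Exactly 3 works: 3 values at 203 and 5 at 138 total 1299; lower one of the high values by 31 (still ≥ 139) to hit 1268.

3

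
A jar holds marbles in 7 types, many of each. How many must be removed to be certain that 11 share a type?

You could draw 10 of every type without reaching 11 of any — 70 in all.
One more forces 11 of some type, so 70 + 1 = 71.

71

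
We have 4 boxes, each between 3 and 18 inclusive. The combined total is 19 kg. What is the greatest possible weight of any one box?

10

Maximizing one value means minimizing the remaining 3.
The other 3 contribute at least 3 × 3 = 9, leaving at most 19 − 9 = 10.
Since 10 ≤ 18, this is achievable: one at 10 and 3 at 3.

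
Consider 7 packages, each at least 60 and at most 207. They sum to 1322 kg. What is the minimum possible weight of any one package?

To make one package as small as possible, make the other 6 as large as possible.
The other 6 contribute at most 6 × 207 = 1242, leaving at least 1322 − 1242 = 80.
Since 80 ≥ 60, this is achievable: one at 80 and 6 at 207.

80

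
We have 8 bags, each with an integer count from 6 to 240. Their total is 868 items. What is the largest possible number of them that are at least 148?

5

If k of the values are ≥ 148, the total is ≥ 148k + 6(8 − k).
Setting 148k + 6(8 − k) ≤ 868 gives 142k ≤ 820, so k ≤ 5.
k = 5 is achieved by 5 values at 148 and 3 at 6, total 758; add 110 to one value (staying below 148) to reach 868.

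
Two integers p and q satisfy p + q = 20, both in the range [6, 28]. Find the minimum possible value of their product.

84

Since p + q is fixed, pushing one of them to its bound minimizes the product.
At the endpoint p = 6, q = 20 − 6 = 14, so pq = 6 × 14 = 84.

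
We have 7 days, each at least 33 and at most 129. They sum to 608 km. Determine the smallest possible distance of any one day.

To make one day as small as possible, make the other 6 as large as possible.
The other 6 can take up 6 × 129 = 774 ≥ 608 − 33, so one day can sit at its floor of 33.
Achievable: one at 33 and the other 6 totalling 575, which fits since 6 × 33 ≤ 575 ≤ 6 × 129.

33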